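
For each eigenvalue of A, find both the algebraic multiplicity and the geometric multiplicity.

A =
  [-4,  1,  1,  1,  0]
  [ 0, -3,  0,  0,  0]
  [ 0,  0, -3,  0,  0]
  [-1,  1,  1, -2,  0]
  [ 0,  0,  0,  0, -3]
λ = -3: alg = 5, geom = 4

Step 1 — factor the characteristic polynomial to read off the algebraic multiplicities:
  χ_A(x) = (x + 3)^5

Step 2 — compute geometric multiplicities via the rank-nullity identity g(λ) = n − rank(A − λI):
  rank(A − (-3)·I) = 1, so dim ker(A − (-3)·I) = n − 1 = 4

Summary:
  λ = -3: algebraic multiplicity = 5, geometric multiplicity = 4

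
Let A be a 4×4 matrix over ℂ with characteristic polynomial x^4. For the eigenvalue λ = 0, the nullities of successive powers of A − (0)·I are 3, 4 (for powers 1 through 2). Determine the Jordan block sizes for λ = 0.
Block sizes for λ = 0: [2, 1, 1]

From the dimensions of kernels of powers, the number of Jordan blocks of size at least j is d_j − d_{j−1} where d_j = dim ker(N^j) (with d_0 = 0). Computing the differences gives [3, 1].
The number of blocks of size exactly k is (#blocks of size ≥ k) − (#blocks of size ≥ k + 1), so the partition is: 2 block(s) of size 1, 1 block(s) of size 2.
In nonincreasing order the block sizes are [2, 1, 1].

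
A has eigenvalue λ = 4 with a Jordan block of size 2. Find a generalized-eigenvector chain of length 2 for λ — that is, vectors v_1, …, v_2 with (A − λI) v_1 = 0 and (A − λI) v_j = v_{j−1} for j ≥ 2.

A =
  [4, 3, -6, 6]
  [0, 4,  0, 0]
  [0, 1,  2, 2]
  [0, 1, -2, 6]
A Jordan chain for λ = 4 of length 2:
v_1 = (3, 0, 1, 1)ᵀ
v_2 = (0, 1, 0, 0)ᵀ

Let N = A − (4)·I. We want v_2 with N^2 v_2 = 0 but N^1 v_2 ≠ 0; then v_{j-1} := N · v_j for j = 2, …, 2.

Pick v_2 = (0, 1, 0, 0)ᵀ.
Then v_1 = N · v_2 = (3, 0, 1, 1)ᵀ.

Sanity check: (A − (4)·I) v_1 = (0, 0, 0, 0)ᵀ = 0. ✓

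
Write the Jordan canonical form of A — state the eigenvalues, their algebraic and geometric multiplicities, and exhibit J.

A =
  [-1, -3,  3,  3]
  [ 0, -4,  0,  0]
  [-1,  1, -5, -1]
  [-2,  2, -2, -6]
J_2(-4) ⊕ J_1(-4) ⊕ J_1(-4)

The characteristic polynomial is
  det(x·I − A) = x^4 + 16*x^3 + 96*x^2 + 256*x + 256 = (x + 4)^4

Eigenvalues and multiplicities (the geometric multiplicity of λ is n − rank(A − λI), which equals the number of Jordan blocks for λ):
  λ = -4: algebraic multiplicity = 4, geometric multiplicity = 3

Determining the block sizes for each eigenvalue:
  λ = -4: 3 blocks summing to 4 forces exactly one block of size 2 and the rest size 1 → block sizes [2, 1, 1]

Assembling the blocks gives a Jordan form
J =
  [-4,  1,  0,  0]
  [ 0, -4,  0,  0]
  [ 0,  0, -4,  0]
  [ 0,  0,  0, -4]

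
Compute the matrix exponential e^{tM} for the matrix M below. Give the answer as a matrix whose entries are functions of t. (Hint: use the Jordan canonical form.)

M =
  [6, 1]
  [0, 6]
e^{tM} =
  [exp(6*t), t*exp(6*t)]
  [0, exp(6*t)]

Strategy: write M = P · J · P⁻¹ where J is a Jordan canonical form, so e^{tM} = P · e^{tJ} · P⁻¹, and e^{tJ} can be computed block-by-block.

M has Jordan form
J =
  [6, 1]
  [0, 6]
(up to reordering of blocks).

Per-block formulas:
  For a 2×2 Jordan block J_2(6): exp(t · J_2(6)) = e^(6t)·(I + t·N), where N is the 2×2 nilpotent shift.

After assembling e^{tJ} and conjugating by P, we get:

e^{tM} =
  [exp(6*t), t*exp(6*t)]
  [0, exp(6*t)]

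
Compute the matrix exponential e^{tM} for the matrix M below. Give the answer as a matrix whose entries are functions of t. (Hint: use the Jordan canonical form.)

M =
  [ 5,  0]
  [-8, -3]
e^{tM} =
  [exp(5*t), 0]
  [-exp(5*t) + exp(-3*t), exp(-3*t)]

Strategy: write M = P · J · P⁻¹ where J is a Jordan canonical form, so e^{tM} = P · e^{tJ} · P⁻¹, and e^{tJ} can be computed block-by-block.

M has Jordan form
J =
  [-3, 0]
  [ 0, 5]
(up to reordering of blocks).

Per-block formulas:
  For a 1×1 block at λ = 5: exp(t · [5]) = [e^(5t)].
  For a 1×1 block at λ = -3: exp(t · [-3]) = [e^(-3t)].

After assembling e^{tJ} and conjugating by P, we get:

e^{tM} =
  [exp(5*t), 0]
  [-exp(5*t) + exp(-3*t), exp(-3*t)]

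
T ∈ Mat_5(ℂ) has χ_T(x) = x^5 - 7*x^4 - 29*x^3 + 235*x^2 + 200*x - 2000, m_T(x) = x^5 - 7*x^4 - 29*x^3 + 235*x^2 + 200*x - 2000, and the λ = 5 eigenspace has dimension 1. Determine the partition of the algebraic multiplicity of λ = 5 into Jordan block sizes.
Block sizes for λ = 5: [3]

Step 1 — from the characteristic polynomial, algebraic multiplicity of λ = 5 is 3. From dim ker(T − (5)·I) = 1, there are exactly 1 Jordan blocks for λ = 5.
Step 2 — from the minimal polynomial, the factor (x − 5)^3 tells us the largest block for λ = 5 has size 3.
Step 3 — with total size 3, 1 blocks, and largest block 3, the block sizes (in nonincreasing order) are [3].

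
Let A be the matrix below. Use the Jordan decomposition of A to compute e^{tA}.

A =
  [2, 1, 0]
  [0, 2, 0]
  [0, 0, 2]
e^{tA} =
  [exp(2*t), t*exp(2*t), 0]
  [0, exp(2*t), 0]
  [0, 0, exp(2*t)]

Strategy: write A = P · J · P⁻¹ where J is a Jordan canonical form, so e^{tA} = P · e^{tJ} · P⁻¹, and e^{tJ} can be computed block-by-block.

A has Jordan form
J =
  [2, 1, 0]
  [0, 2, 0]
  [0, 0, 2]
(up to reordering of blocks).

Per-block formulas:
  For a 2×2 Jordan block J_2(2): exp(t · J_2(2)) = e^(2t)·(I + t·N), where N is the 2×2 nilpotent shift.
  For a 1×1 block at λ = 2: exp(t · [2]) = [e^(2t)].

After assembling e^{tJ} and conjugating by P, we get:

e^{tA} =
  [exp(2*t), t*exp(2*t), 0]
  [0, exp(2*t), 0]
  [0, 0, exp(2*t)]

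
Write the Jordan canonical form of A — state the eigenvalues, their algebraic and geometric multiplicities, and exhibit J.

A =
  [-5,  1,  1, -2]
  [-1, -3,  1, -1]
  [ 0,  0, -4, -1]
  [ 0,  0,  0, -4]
J_2(-4) ⊕ J_2(-4)

The characteristic polynomial is
  det(x·I − A) = x^4 + 16*x^3 + 96*x^2 + 256*x + 256 = (x + 4)^4

Eigenvalues and multiplicities (the geometric multiplicity of λ is n − rank(A − λI), which equals the number of Jordan blocks for λ):
  λ = -4: algebraic multiplicity = 4, geometric multiplicity = 2

Determining the block sizes for each eigenvalue:
  λ = -4: with am = 4 and gm = 2, the partition is not yet determined (e.g. several partitions of 4 into 2 parts exist). Let N = A − (-4)·I. Computing rank(N^1) = 2, rank(N^2) = 0; the number of blocks of size ≥ j is rank(N^{j−1}) − rank(N^j), giving [2, 2]. So we have 2 block(s) of size 2 → block sizes [2, 2]

Assembling the blocks gives a Jordan form
J =
  [-4,  1,  0,  0]
  [ 0, -4,  0,  0]
  [ 0,  0, -4,  1]
  [ 0,  0,  0, -4]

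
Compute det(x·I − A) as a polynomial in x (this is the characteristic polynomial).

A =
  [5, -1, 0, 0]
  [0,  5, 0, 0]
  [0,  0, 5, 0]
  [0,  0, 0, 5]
x^4 - 20*x^3 + 150*x^2 - 500*x + 625

Expanding det(x·I − A) (e.g. by cofactor expansion or by noting that A is similar to its Jordan form J, which has the same characteristic polynomial as A) gives
  χ_A(x) = x^4 - 20*x^3 + 150*x^2 - 500*x + 625
which factors as (x - 5)^4. The eigenvalues (with algebraic multiplicities) are λ = 5 with multiplicity 4.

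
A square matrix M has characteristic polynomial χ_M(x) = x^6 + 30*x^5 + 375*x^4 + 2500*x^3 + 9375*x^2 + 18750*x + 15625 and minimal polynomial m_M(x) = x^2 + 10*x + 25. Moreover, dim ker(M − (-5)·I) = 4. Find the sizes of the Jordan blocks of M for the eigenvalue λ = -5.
Block sizes for λ = -5: [2, 2, 1, 1]

Step 1 — from the characteristic polynomial, algebraic multiplicity of λ = -5 is 6. From dim ker(M − (-5)·I) = 4, there are exactly 4 Jordan blocks for λ = -5.
Step 2 — from the minimal polynomial, the factor (x + 5)^2 tells us the largest block for λ = -5 has size 2.
Step 3 — with total size 6, 4 blocks, and largest block 2, the block sizes (in nonincreasing order) are [2, 2, 1, 1].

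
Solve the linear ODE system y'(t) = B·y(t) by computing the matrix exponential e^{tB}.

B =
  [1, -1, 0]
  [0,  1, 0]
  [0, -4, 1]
e^{tB} =
  [exp(t), -t*exp(t), 0]
  [0, exp(t), 0]
  [0, -4*t*exp(t), exp(t)]

Strategy: write B = P · J · P⁻¹ where J is a Jordan canonical form, so e^{tB} = P · e^{tJ} · P⁻¹, and e^{tJ} can be computed block-by-block.

B has Jordan form
J =
  [1, 1, 0]
  [0, 1, 0]
  [0, 0, 1]
(up to reordering of blocks).

Per-block formulas:
  For a 1×1 block at λ = 1: exp(t · [1]) = [e^(1t)].
  For a 2×2 Jordan block J_2(1): exp(t · J_2(1)) = e^(1t)·(I + t·N), where N is the 2×2 nilpotent shift.

After assembling e^{tJ} and conjugating by P, we get:

e^{tB} =
  [exp(t), -t*exp(t), 0]
  [0, exp(t), 0]
  [0, -4*t*exp(t), exp(t)]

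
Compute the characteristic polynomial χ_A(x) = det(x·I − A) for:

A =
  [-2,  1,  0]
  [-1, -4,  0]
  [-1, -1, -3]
x^3 + 9*x^2 + 27*x + 27

Expanding det(x·I − A) (e.g. by cofactor expansion or by noting that A is similar to its Jordan form J, which has the same characteristic polynomial as A) gives
  χ_A(x) = x^3 + 9*x^2 + 27*x + 27
which factors as (x + 3)^3. The eigenvalues (with algebraic multiplicities) are λ = -3 with multiplicity 3.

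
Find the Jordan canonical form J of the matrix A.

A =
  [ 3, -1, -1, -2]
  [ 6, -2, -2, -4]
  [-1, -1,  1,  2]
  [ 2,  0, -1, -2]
J_3(0) ⊕ J_1(0)

The characteristic polynomial is
  det(x·I − A) = x^4

Eigenvalues and multiplicities (the geometric multiplicity of λ is n − rank(A − λI), which equals the number of Jordan blocks for λ):
  λ = 0: algebraic multiplicity = 4, geometric multiplicity = 2

Determining the block sizes for each eigenvalue:
  λ = 0: with am = 4 and gm = 2, the partition is not yet determined (e.g. several partitions of 4 into 2 parts exist). Let N = A − (0)·I. Computing rank(N^1) = 2, rank(N^2) = 1, rank(N^3) = 0; the number of blocks of size ≥ j is rank(N^{j−1}) − rank(N^j), giving [2, 1, 1]. So we have 1 block(s) of size 3, 1 block(s) of size 1 → block sizes [3, 1]

Assembling the blocks gives a Jordan form
J =
  [0, 1, 0, 0]
  [0, 0, 1, 0]
  [0, 0, 0, 0]
  [0, 0, 0, 0]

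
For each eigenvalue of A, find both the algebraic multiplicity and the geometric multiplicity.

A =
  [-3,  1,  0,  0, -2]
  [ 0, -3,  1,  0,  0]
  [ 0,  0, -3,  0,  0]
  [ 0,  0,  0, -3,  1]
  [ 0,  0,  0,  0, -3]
λ = -3: alg = 5, geom = 2

Step 1 — factor the characteristic polynomial to read off the algebraic multiplicities:
  χ_A(x) = (x + 3)^5

Step 2 — compute geometric multiplicities via the rank-nullity identity g(λ) = n − rank(A − λI):
  rank(A − (-3)·I) = 3, so dim ker(A − (-3)·I) = n − 3 = 2

Summary:
  λ = -3: algebraic multiplicity = 5, geometric multiplicity = 2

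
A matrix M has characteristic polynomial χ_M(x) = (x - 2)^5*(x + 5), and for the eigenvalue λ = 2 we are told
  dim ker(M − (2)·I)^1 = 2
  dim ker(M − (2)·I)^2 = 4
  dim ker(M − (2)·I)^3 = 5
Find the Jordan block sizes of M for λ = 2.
Block sizes for λ = 2: [3, 2]

From the dimensions of kernels of powers, the number of Jordan blocks of size at least j is d_j − d_{j−1} where d_j = dim ker(N^j) (with d_0 = 0). Computing the differences gives [2, 2, 1].
The number of blocks of size exactly k is (#blocks of size ≥ k) − (#blocks of size ≥ k + 1), so the partition is: 1 block(s) of size 2, 1 block(s) of size 3.
In nonincreasing order the block sizes are [3, 2].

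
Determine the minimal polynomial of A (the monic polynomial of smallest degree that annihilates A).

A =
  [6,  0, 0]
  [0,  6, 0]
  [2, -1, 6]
x^2 - 12*x + 36

The characteristic polynomial is χ_A(x) = (x - 6)^3, so the eigenvalues are known. The minimal polynomial is
  m_A(x) = Π_λ (x − λ)^{k_λ}
where k_λ is the size of the *largest* Jordan block for λ (equivalently, the smallest k with (A − λI)^k v = 0 for every generalised eigenvector v of λ).

  λ = 6: largest Jordan block has size 2, contributing (x − 6)^2

So m_A(x) = (x - 6)^2 = x^2 - 12*x + 36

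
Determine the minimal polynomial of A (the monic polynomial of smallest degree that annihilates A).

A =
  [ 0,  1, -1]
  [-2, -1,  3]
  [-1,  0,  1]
x^3

The characteristic polynomial is χ_A(x) = x^3, so the eigenvalues are known. The minimal polynomial is
  m_A(x) = Π_λ (x − λ)^{k_λ}
where k_λ is the size of the *largest* Jordan block for λ (equivalently, the smallest k with (A − λI)^k v = 0 for every generalised eigenvector v of λ).

  λ = 0: largest Jordan block has size 3, contributing (x − 0)^3

So m_A(x) = x^3 = x^3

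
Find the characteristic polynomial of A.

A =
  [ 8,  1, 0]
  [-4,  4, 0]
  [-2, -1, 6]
x^3 - 18*x^2 + 108*x - 216

Expanding det(x·I − A) (e.g. by cofactor expansion or by noting that A is similar to its Jordan form J, which has the same characteristic polynomial as A) gives
  χ_A(x) = x^3 - 18*x^2 + 108*x - 216
which factors as (x - 6)^3. The eigenvalues (with algebraic multiplicities) are λ = 6 with multiplicity 3.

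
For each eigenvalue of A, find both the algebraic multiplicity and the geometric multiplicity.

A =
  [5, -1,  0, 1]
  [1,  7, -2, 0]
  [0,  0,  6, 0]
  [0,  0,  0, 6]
λ = 6: alg = 4, geom = 2

Step 1 — factor the characteristic polynomial to read off the algebraic multiplicities:
  χ_A(x) = (x - 6)^4

Step 2 — compute geometric multiplicities via the rank-nullity identity g(λ) = n − rank(A − λI):
  rank(A − (6)·I) = 2, so dim ker(A − (6)·I) = n − 2 = 2

Summary:
  λ = 6: algebraic multiplicity = 4, geometric multiplicity = 2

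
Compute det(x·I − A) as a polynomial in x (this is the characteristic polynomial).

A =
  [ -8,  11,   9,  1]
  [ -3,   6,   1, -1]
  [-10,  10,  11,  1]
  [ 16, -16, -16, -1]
x^4 - 8*x^3 + 18*x^2 - 27

Expanding det(x·I − A) (e.g. by cofactor expansion or by noting that A is similar to its Jordan form J, which has the same characteristic polynomial as A) gives
  χ_A(x) = x^4 - 8*x^3 + 18*x^2 - 27
which factors as (x - 3)^3*(x + 1). The eigenvalues (with algebraic multiplicities) are λ = -1 with multiplicity 1, λ = 3 with multiplicity 3.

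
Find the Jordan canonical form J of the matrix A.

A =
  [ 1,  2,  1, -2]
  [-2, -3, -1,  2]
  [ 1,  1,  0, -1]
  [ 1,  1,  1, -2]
J_3(-1) ⊕ J_1(-1)

The characteristic polynomial is
  det(x·I − A) = x^4 + 4*x^3 + 6*x^2 + 4*x + 1 = (x + 1)^4

Eigenvalues and multiplicities (the geometric multiplicity of λ is n − rank(A − λI), which equals the number of Jordan blocks for λ):
  λ = -1: algebraic multiplicity = 4, geometric multiplicity = 2

Determining the block sizes for each eigenvalue:
  λ = -1: with am = 4 and gm = 2, the partition is not yet determined (e.g. several partitions of 4 into 2 parts exist). Let N = A − (-1)·I. Computing rank(N^1) = 2, rank(N^2) = 1, rank(N^3) = 0; the number of blocks of size ≥ j is rank(N^{j−1}) − rank(N^j), giving [2, 1, 1]. So we have 1 block(s) of size 3, 1 block(s) of size 1 → block sizes [3, 1]

Assembling the blocks gives a Jordan form
J =
  [-1,  1,  0,  0]
  [ 0, -1,  1,  0]
  [ 0,  0, -1,  0]
  [ 0,  0,  0, -1]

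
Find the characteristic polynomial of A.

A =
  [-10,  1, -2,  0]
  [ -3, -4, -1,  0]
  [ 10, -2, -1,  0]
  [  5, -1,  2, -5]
x^4 + 20*x^3 + 150*x^2 + 500*x + 625

Expanding det(x·I − A) (e.g. by cofactor expansion or by noting that A is similar to its Jordan form J, which has the same characteristic polynomial as A) gives
  χ_A(x) = x^4 + 20*x^3 + 150*x^2 + 500*x + 625
which factors as (x + 5)^4. The eigenvalues (with algebraic multiplicities) are λ = -5 with multiplicity 4.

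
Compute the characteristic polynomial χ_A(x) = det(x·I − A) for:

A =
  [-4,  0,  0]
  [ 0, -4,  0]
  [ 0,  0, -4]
x^3 + 12*x^2 + 48*x + 64

Expanding det(x·I − A) (e.g. by cofactor expansion or by noting that A is similar to its Jordan form J, which has the same characteristic polynomial as A) gives
  χ_A(x) = x^3 + 12*x^2 + 48*x + 64
which factors as (x + 4)^3. The eigenvalues (with algebraic multiplicities) are λ = -4 with multiplicity 3.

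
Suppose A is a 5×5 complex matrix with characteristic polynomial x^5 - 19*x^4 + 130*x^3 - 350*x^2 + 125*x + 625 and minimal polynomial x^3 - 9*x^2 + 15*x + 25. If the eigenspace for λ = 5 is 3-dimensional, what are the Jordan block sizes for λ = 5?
Block sizes for λ = 5: [2, 1, 1]

Step 1 — from the characteristic polynomial, algebraic multiplicity of λ = 5 is 4. From dim ker(A − (5)·I) = 3, there are exactly 3 Jordan blocks for λ = 5.
Step 2 — from the minimal polynomial, the factor (x − 5)^2 tells us the largest block for λ = 5 has size 2.
Step 3 — with total size 4, 3 blocks, and largest block 2, the block sizes (in nonincreasing order) are [2, 1, 1].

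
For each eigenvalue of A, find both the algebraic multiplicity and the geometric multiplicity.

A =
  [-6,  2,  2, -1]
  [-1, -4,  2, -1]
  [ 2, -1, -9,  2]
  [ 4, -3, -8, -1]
λ = -5: alg = 4, geom = 2

Step 1 — factor the characteristic polynomial to read off the algebraic multiplicities:
  χ_A(x) = (x + 5)^4

Step 2 — compute geometric multiplicities via the rank-nullity identity g(λ) = n − rank(A − λI):
  rank(A − (-5)·I) = 2, so dim ker(A − (-5)·I) = n − 2 = 2

Summary:
  λ = -5: algebraic multiplicity = 4, geometric multiplicity = 2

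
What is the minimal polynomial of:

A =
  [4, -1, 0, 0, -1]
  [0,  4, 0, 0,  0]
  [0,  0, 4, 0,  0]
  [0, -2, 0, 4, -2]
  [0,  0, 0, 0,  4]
x^2 - 8*x + 16

The characteristic polynomial is χ_A(x) = (x - 4)^5, so the eigenvalues are known. The minimal polynomial is
  m_A(x) = Π_λ (x − λ)^{k_λ}
where k_λ is the size of the *largest* Jordan block for λ (equivalently, the smallest k with (A − λI)^k v = 0 for every generalised eigenvector v of λ).

  λ = 4: largest Jordan block has size 2, contributing (x − 4)^2

So m_A(x) = (x - 4)^2 = x^2 - 8*x + 16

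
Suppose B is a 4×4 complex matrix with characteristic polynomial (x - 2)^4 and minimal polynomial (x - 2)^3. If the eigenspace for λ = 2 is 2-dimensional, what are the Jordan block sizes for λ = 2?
Block sizes for λ = 2: [3, 1]

Step 1 — from the characteristic polynomial, algebraic multiplicity of λ = 2 is 4. From dim ker(B − (2)·I) = 2, there are exactly 2 Jordan blocks for λ = 2.
Step 2 — from the minimal polynomial, the factor (x − 2)^3 tells us the largest block for λ = 2 has size 3.
Step 3 — with total size 4, 2 blocks, and largest block 3, the block sizes (in nonincreasing order) are [3, 1].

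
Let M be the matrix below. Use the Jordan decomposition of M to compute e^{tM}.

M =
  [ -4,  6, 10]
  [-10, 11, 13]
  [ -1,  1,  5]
e^{tM} =
  [-3*t^2*exp(4*t) - 8*t*exp(4*t) + exp(4*t), 2*t^2*exp(4*t) + 6*t*exp(4*t), 4*t^2*exp(4*t) + 10*t*exp(4*t)]
  [-3*t^2*exp(4*t)/2 - 10*t*exp(4*t), t^2*exp(4*t) + 7*t*exp(4*t) + exp(4*t), 2*t^2*exp(4*t) + 13*t*exp(4*t)]
  [-3*t^2*exp(4*t)/2 - t*exp(4*t), t^2*exp(4*t) + t*exp(4*t), 2*t^2*exp(4*t) + t*exp(4*t) + exp(4*t)]

Strategy: write M = P · J · P⁻¹ where J is a Jordan canonical form, so e^{tM} = P · e^{tJ} · P⁻¹, and e^{tJ} can be computed block-by-block.

M has Jordan form
J =
  [4, 1, 0]
  [0, 4, 1]
  [0, 0, 4]
(up to reordering of blocks).

Per-block formulas:
  For a 3×3 Jordan block J_3(4): exp(t · J_3(4)) = e^(4t)·(I + t·N + (t^2/2)·N^2), where N is the 3×3 nilpotent shift.

After assembling e^{tJ} and conjugating by P, we get:

e^{tM} =
  [-3*t^2*exp(4*t) - 8*t*exp(4*t) + exp(4*t), 2*t^2*exp(4*t) + 6*t*exp(4*t), 4*t^2*exp(4*t) + 10*t*exp(4*t)]
  [-3*t^2*exp(4*t)/2 - 10*t*exp(4*t), t^2*exp(4*t) + 7*t*exp(4*t) + exp(4*t), 2*t^2*exp(4*t) + 13*t*exp(4*t)]
  [-3*t^2*exp(4*t)/2 - t*exp(4*t), t^2*exp(4*t) + t*exp(4*t), 2*t^2*exp(4*t) + t*exp(4*t) + exp(4*t)]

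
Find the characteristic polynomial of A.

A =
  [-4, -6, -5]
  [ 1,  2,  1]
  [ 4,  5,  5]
x^3 - 3*x^2 + 3*x - 1

Expanding det(x·I − A) (e.g. by cofactor expansion or by noting that A is similar to its Jordan form J, which has the same characteristic polynomial as A) gives
  χ_A(x) = x^3 - 3*x^2 + 3*x - 1
which factors as (x - 1)^3. The eigenvalues (with algebraic multiplicities) are λ = 1 with multiplicity 3.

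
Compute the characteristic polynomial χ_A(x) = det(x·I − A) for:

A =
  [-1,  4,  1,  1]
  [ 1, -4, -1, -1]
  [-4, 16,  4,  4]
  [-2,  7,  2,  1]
x^4

Expanding det(x·I − A) (e.g. by cofactor expansion or by noting that A is similar to its Jordan form J, which has the same characteristic polynomial as A) gives
  χ_A(x) = x^4
which factors as x^4. The eigenvalues (with algebraic multiplicities) are λ = 0 with multiplicity 4.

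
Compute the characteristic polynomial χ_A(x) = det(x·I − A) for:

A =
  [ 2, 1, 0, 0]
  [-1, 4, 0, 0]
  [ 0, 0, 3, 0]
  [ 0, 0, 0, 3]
x^4 - 12*x^3 + 54*x^2 - 108*x + 81

Expanding det(x·I − A) (e.g. by cofactor expansion or by noting that A is similar to its Jordan form J, which has the same characteristic polynomial as A) gives
  χ_A(x) = x^4 - 12*x^3 + 54*x^2 - 108*x + 81
which factors as (x - 3)^4. The eigenvalues (with algebraic multiplicities) are λ = 3 with multiplicity 4.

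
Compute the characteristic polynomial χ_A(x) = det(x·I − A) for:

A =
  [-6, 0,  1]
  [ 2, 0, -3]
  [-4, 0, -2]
x^3 + 8*x^2 + 16*x

Expanding det(x·I − A) (e.g. by cofactor expansion or by noting that A is similar to its Jordan form J, which has the same characteristic polynomial as A) gives
  χ_A(x) = x^3 + 8*x^2 + 16*x
which factors as x*(x + 4)^2. The eigenvalues (with algebraic multiplicities) are λ = -4 with multiplicity 2, λ = 0 with multiplicity 1.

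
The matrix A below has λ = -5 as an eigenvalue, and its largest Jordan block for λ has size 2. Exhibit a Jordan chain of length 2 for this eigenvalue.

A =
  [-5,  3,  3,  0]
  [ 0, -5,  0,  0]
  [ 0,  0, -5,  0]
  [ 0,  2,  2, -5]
A Jordan chain for λ = -5 of length 2:
v_1 = (3, 0, 0, 2)ᵀ
v_2 = (0, 1, 0, 0)ᵀ

Let N = A − (-5)·I. We want v_2 with N^2 v_2 = 0 but N^1 v_2 ≠ 0; then v_{j-1} := N · v_j for j = 2, …, 2.

Pick v_2 = (0, 1, 0, 0)ᵀ.
Then v_1 = N · v_2 = (3, 0, 0, 2)ᵀ.

Sanity check: (A − (-5)·I) v_1 = (0, 0, 0, 0)ᵀ = 0. ✓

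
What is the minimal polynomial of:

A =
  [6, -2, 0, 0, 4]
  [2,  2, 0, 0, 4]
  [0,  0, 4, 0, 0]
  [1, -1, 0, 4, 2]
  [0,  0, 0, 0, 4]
x^2 - 8*x + 16

The characteristic polynomial is χ_A(x) = (x - 4)^5, so the eigenvalues are known. The minimal polynomial is
  m_A(x) = Π_λ (x − λ)^{k_λ}
where k_λ is the size of the *largest* Jordan block for λ (equivalently, the smallest k with (A − λI)^k v = 0 for every generalised eigenvector v of λ).

  λ = 4: largest Jordan block has size 2, contributing (x − 4)^2

So m_A(x) = (x - 4)^2 = x^2 - 8*x + 16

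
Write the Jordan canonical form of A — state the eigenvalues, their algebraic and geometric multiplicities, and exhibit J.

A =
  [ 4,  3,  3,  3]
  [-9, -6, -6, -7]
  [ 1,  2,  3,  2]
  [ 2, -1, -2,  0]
J_1(-2) ⊕ J_3(1)

The characteristic polynomial is
  det(x·I − A) = x^4 - x^3 - 3*x^2 + 5*x - 2 = (x - 1)^3*(x + 2)

Eigenvalues and multiplicities (the geometric multiplicity of λ is n − rank(A − λI), which equals the number of Jordan blocks for λ):
  λ = -2: algebraic multiplicity = 1, geometric multiplicity = 1
  λ = 1: algebraic multiplicity = 3, geometric multiplicity = 1

Determining the block sizes for each eigenvalue:
  λ = -2: one block (gm = 1), so the single block has size am = 1 → block sizes [1]
  λ = 1: one block (gm = 1), so the single block has size am = 3 → block sizes [3]

Assembling the blocks gives a Jordan form
J =
  [-2, 0, 0, 0]
  [ 0, 1, 1, 0]
  [ 0, 0, 1, 1]
  [ 0, 0, 0, 1]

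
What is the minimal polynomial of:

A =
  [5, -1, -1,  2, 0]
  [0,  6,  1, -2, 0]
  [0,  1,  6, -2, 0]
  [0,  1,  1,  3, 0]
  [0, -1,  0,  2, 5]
x^3 - 15*x^2 + 75*x - 125

The characteristic polynomial is χ_A(x) = (x - 5)^5, so the eigenvalues are known. The minimal polynomial is
  m_A(x) = Π_λ (x − λ)^{k_λ}
where k_λ is the size of the *largest* Jordan block for λ (equivalently, the smallest k with (A − λI)^k v = 0 for every generalised eigenvector v of λ).

  λ = 5: largest Jordan block has size 3, contributing (x − 5)^3

So m_A(x) = (x - 5)^3 = x^3 - 15*x^2 + 75*x - 125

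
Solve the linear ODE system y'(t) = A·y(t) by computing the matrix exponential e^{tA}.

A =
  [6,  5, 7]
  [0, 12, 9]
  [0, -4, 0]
e^{tA} =
  [exp(6*t), t^2*exp(6*t) + 5*t*exp(6*t), 3*t^2*exp(6*t)/2 + 7*t*exp(6*t)]
  [0, 6*t*exp(6*t) + exp(6*t), 9*t*exp(6*t)]
  [0, -4*t*exp(6*t), -6*t*exp(6*t) + exp(6*t)]

Strategy: write A = P · J · P⁻¹ where J is a Jordan canonical form, so e^{tA} = P · e^{tJ} · P⁻¹, and e^{tJ} can be computed block-by-block.

A has Jordan form
J =
  [6, 1, 0]
  [0, 6, 1]
  [0, 0, 6]
(up to reordering of blocks).

Per-block formulas:
  For a 3×3 Jordan block J_3(6): exp(t · J_3(6)) = e^(6t)·(I + t·N + (t^2/2)·N^2), where N is the 3×3 nilpotent shift.

After assembling e^{tJ} and conjugating by P, we get:

e^{tA} =
  [exp(6*t), t^2*exp(6*t) + 5*t*exp(6*t), 3*t^2*exp(6*t)/2 + 7*t*exp(6*t)]
  [0, 6*t*exp(6*t) + exp(6*t), 9*t*exp(6*t)]
  [0, -4*t*exp(6*t), -6*t*exp(6*t) + exp(6*t)]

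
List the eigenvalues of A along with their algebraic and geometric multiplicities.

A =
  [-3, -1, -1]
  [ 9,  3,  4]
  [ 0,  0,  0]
λ = 0: alg = 3, geom = 1

Step 1 — factor the characteristic polynomial to read off the algebraic multiplicities:
  χ_A(x) = x^3

Step 2 — compute geometric multiplicities via the rank-nullity identity g(λ) = n − rank(A − λI):
  rank(A − (0)·I) = 2, so dim ker(A − (0)·I) = n − 2 = 1

Summary:
  λ = 0: algebraic multiplicity = 3, geometric multiplicity = 1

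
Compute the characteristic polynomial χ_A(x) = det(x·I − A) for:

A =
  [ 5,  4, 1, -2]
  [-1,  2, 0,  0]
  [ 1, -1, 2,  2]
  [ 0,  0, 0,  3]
x^4 - 12*x^3 + 54*x^2 - 108*x + 81

Expanding det(x·I − A) (e.g. by cofactor expansion or by noting that A is similar to its Jordan form J, which has the same characteristic polynomial as A) gives
  χ_A(x) = x^4 - 12*x^3 + 54*x^2 - 108*x + 81
which factors as (x - 3)^4. The eigenvalues (with algebraic multiplicities) are λ = 3 with multiplicity 4.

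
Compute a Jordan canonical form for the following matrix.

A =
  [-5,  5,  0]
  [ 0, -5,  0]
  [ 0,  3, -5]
J_2(-5) ⊕ J_1(-5)

The characteristic polynomial is
  det(x·I − A) = x^3 + 15*x^2 + 75*x + 125 = (x + 5)^3

Eigenvalues and multiplicities (the geometric multiplicity of λ is n − rank(A − λI), which equals the number of Jordan blocks for λ):
  λ = -5: algebraic multiplicity = 3, geometric multiplicity = 2

Determining the block sizes for each eigenvalue:
  λ = -5: 2 blocks summing to 3 forces exactly one block of size 2 and the rest size 1 → block sizes [2, 1]

Assembling the blocks gives a Jordan form
J =
  [-5,  1,  0]
  [ 0, -5,  0]
  [ 0,  0, -5]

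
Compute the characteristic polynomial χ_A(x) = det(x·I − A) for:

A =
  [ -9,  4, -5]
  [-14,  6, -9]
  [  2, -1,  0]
x^3 + 3*x^2 + 3*x + 1

Expanding det(x·I − A) (e.g. by cofactor expansion or by noting that A is similar to its Jordan form J, which has the same characteristic polynomial as A) gives
  χ_A(x) = x^3 + 3*x^2 + 3*x + 1
which factors as (x + 1)^3. The eigenvalues (with algebraic multiplicities) are λ = -1 with multiplicity 3.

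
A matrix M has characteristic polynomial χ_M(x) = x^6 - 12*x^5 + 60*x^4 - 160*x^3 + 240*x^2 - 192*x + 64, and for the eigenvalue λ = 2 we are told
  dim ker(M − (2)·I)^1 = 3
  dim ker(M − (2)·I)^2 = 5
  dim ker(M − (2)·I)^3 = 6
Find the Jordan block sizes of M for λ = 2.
Block sizes for λ = 2: [3, 2, 1]

From the dimensions of kernels of powers, the number of Jordan blocks of size at least j is d_j − d_{j−1} where d_j = dim ker(N^j) (with d_0 = 0). Computing the differences gives [3, 2, 1].
The number of blocks of size exactly k is (#blocks of size ≥ k) − (#blocks of size ≥ k + 1), so the partition is: 1 block(s) of size 1, 1 block(s) of size 2, 1 block(s) of size 3.
In nonincreasing order the block sizes are [3, 2, 1].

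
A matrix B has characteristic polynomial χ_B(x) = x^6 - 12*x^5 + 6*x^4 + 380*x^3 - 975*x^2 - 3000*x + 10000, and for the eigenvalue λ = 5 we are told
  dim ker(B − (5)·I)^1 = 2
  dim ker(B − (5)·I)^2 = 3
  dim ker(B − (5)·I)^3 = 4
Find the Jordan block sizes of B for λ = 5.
Block sizes for λ = 5: [3, 1]

From the dimensions of kernels of powers, the number of Jordan blocks of size at least j is d_j − d_{j−1} where d_j = dim ker(N^j) (with d_0 = 0). Computing the differences gives [2, 1, 1].
The number of blocks of size exactly k is (#blocks of size ≥ k) − (#blocks of size ≥ k + 1), so the partition is: 1 block(s) of size 1, 1 block(s) of size 3.
In nonincreasing order the block sizes are [3, 1].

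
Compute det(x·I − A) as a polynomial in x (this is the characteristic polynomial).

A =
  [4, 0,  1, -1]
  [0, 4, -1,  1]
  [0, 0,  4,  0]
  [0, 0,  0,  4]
x^4 - 16*x^3 + 96*x^2 - 256*x + 256

Expanding det(x·I − A) (e.g. by cofactor expansion or by noting that A is similar to its Jordan form J, which has the same characteristic polynomial as A) gives
  χ_A(x) = x^4 - 16*x^3 + 96*x^2 - 256*x + 256
which factors as (x - 4)^4. The eigenvalues (with algebraic multiplicities) are λ = 4 with multiplicity 4.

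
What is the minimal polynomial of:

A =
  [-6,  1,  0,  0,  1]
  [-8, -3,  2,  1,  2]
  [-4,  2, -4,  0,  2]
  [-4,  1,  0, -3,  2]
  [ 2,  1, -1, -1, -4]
x^3 + 12*x^2 + 48*x + 64

The characteristic polynomial is χ_A(x) = (x + 4)^5, so the eigenvalues are known. The minimal polynomial is
  m_A(x) = Π_λ (x − λ)^{k_λ}
where k_λ is the size of the *largest* Jordan block for λ (equivalently, the smallest k with (A − λI)^k v = 0 for every generalised eigenvector v of λ).

  λ = -4: largest Jordan block has size 3, contributing (x + 4)^3

So m_A(x) = (x + 4)^3 = x^3 + 12*x^2 + 48*x + 64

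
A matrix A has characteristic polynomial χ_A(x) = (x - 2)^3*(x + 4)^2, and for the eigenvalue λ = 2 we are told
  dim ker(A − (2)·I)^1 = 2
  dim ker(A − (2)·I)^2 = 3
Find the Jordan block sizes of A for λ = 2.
Block sizes for λ = 2: [2, 1]

From the dimensions of kernels of powers, the number of Jordan blocks of size at least j is d_j − d_{j−1} where d_j = dim ker(N^j) (with d_0 = 0). Computing the differences gives [2, 1].
The number of blocks of size exactly k is (#blocks of size ≥ k) − (#blocks of size ≥ k + 1), so the partition is: 1 block(s) of size 1, 1 block(s) of size 2.
In nonincreasing order the block sizes are [2, 1].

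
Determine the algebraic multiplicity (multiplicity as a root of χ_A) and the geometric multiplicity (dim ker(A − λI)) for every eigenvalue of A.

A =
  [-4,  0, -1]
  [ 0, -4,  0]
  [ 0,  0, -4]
λ = -4: alg = 3, geom = 2

Step 1 — factor the characteristic polynomial to read off the algebraic multiplicities:
  χ_A(x) = (x + 4)^3

Step 2 — compute geometric multiplicities via the rank-nullity identity g(λ) = n − rank(A − λI):
  rank(A − (-4)·I) = 1, so dim ker(A − (-4)·I) = n − 1 = 2

Summary:
  λ = -4: algebraic multiplicity = 3, geometric multiplicity = 2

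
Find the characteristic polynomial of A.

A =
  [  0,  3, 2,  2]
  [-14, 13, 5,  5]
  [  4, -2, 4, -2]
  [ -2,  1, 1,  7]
x^4 - 24*x^3 + 216*x^2 - 864*x + 1296

Expanding det(x·I − A) (e.g. by cofactor expansion or by noting that A is similar to its Jordan form J, which has the same characteristic polynomial as A) gives
  χ_A(x) = x^4 - 24*x^3 + 216*x^2 - 864*x + 1296
which factors as (x - 6)^4. The eigenvalues (with algebraic multiplicities) are λ = 6 with multiplicity 4.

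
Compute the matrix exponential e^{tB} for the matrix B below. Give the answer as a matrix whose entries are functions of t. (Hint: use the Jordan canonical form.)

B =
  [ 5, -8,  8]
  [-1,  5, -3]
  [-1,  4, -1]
e^{tB} =
  [2*t^2*exp(3*t) + 2*t*exp(3*t) + exp(3*t), -8*t*exp(3*t), 4*t^2*exp(3*t) + 8*t*exp(3*t)]
  [-t^2*exp(3*t)/2 - t*exp(3*t), 2*t*exp(3*t) + exp(3*t), -t^2*exp(3*t) - 3*t*exp(3*t)]
  [-t^2*exp(3*t) - t*exp(3*t), 4*t*exp(3*t), -2*t^2*exp(3*t) - 4*t*exp(3*t) + exp(3*t)]

Strategy: write B = P · J · P⁻¹ where J is a Jordan canonical form, so e^{tB} = P · e^{tJ} · P⁻¹, and e^{tJ} can be computed block-by-block.

B has Jordan form
J =
  [3, 1, 0]
  [0, 3, 1]
  [0, 0, 3]
(up to reordering of blocks).

Per-block formulas:
  For a 3×3 Jordan block J_3(3): exp(t · J_3(3)) = e^(3t)·(I + t·N + (t^2/2)·N^2), where N is the 3×3 nilpotent shift.

After assembling e^{tJ} and conjugating by P, we get:

e^{tB} =
  [2*t^2*exp(3*t) + 2*t*exp(3*t) + exp(3*t), -8*t*exp(3*t), 4*t^2*exp(3*t) + 8*t*exp(3*t)]
  [-t^2*exp(3*t)/2 - t*exp(3*t), 2*t*exp(3*t) + exp(3*t), -t^2*exp(3*t) - 3*t*exp(3*t)]
  [-t^2*exp(3*t) - t*exp(3*t), 4*t*exp(3*t), -2*t^2*exp(3*t) - 4*t*exp(3*t) + exp(3*t)]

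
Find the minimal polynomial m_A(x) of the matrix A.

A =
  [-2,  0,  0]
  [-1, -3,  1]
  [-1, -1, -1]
x^2 + 4*x + 4

The characteristic polynomial is χ_A(x) = (x + 2)^3, so the eigenvalues are known. The minimal polynomial is
  m_A(x) = Π_λ (x − λ)^{k_λ}
where k_λ is the size of the *largest* Jordan block for λ (equivalently, the smallest k with (A − λI)^k v = 0 for every generalised eigenvector v of λ).

  λ = -2: largest Jordan block has size 2, contributing (x + 2)^2

So m_A(x) = (x + 2)^2 = x^2 + 4*x + 4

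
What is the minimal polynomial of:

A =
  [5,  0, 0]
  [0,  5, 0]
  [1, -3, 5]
x^2 - 10*x + 25

The characteristic polynomial is χ_A(x) = (x - 5)^3, so the eigenvalues are known. The minimal polynomial is
  m_A(x) = Π_λ (x − λ)^{k_λ}
where k_λ is the size of the *largest* Jordan block for λ (equivalently, the smallest k with (A − λI)^k v = 0 for every generalised eigenvector v of λ).

  λ = 5: largest Jordan block has size 2, contributing (x − 5)^2

So m_A(x) = (x - 5)^2 = x^2 - 10*x + 25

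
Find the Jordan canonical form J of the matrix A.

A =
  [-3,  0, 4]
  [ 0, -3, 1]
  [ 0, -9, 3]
J_1(-3) ⊕ J_2(0)

The characteristic polynomial is
  det(x·I − A) = x^3 + 3*x^2 = x^2*(x + 3)

Eigenvalues and multiplicities (the geometric multiplicity of λ is n − rank(A − λI), which equals the number of Jordan blocks for λ):
  λ = -3: algebraic multiplicity = 1, geometric multiplicity = 1
  λ = 0: algebraic multiplicity = 2, geometric multiplicity = 1

Determining the block sizes for each eigenvalue:
  λ = -3: one block (gm = 1), so the single block has size am = 1 → block sizes [1]
  λ = 0: one block (gm = 1), so the single block has size am = 2 → block sizes [2]

Assembling the blocks gives a Jordan form
J =
  [-3, 0, 0]
  [ 0, 0, 1]
  [ 0, 0, 0]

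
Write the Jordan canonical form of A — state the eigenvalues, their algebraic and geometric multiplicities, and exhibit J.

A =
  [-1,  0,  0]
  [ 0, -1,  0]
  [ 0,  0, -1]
J_1(-1) ⊕ J_1(-1) ⊕ J_1(-1)

The characteristic polynomial is
  det(x·I − A) = x^3 + 3*x^2 + 3*x + 1 = (x + 1)^3

Eigenvalues and multiplicities (the geometric multiplicity of λ is n − rank(A − λI), which equals the number of Jordan blocks for λ):
  λ = -1: algebraic multiplicity = 3, geometric multiplicity = 3

Determining the block sizes for each eigenvalue:
  λ = -1: gm = am = 3, so every block has size 1 → block sizes [1, 1, 1]

Assembling the blocks gives a Jordan form
J =
  [-1,  0,  0]
  [ 0, -1,  0]
  [ 0,  0, -1]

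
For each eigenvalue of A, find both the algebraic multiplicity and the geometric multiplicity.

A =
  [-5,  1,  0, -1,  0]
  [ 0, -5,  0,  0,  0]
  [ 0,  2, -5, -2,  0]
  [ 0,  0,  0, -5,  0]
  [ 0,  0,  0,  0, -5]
λ = -5: alg = 5, geom = 4

Step 1 — factor the characteristic polynomial to read off the algebraic multiplicities:
  χ_A(x) = (x + 5)^5

Step 2 — compute geometric multiplicities via the rank-nullity identity g(λ) = n − rank(A − λI):
  rank(A − (-5)·I) = 1, so dim ker(A − (-5)·I) = n − 1 = 4

Summary:
  λ = -5: algebraic multiplicity = 5, geometric multiplicity = 4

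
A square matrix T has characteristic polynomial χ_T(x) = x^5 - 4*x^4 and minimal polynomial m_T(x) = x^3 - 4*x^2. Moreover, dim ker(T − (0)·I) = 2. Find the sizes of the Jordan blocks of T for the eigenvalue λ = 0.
Block sizes for λ = 0: [2, 2]

Step 1 — from the characteristic polynomial, algebraic multiplicity of λ = 0 is 4. From dim ker(T − (0)·I) = 2, there are exactly 2 Jordan blocks for λ = 0.
Step 2 — from the minimal polynomial, the factor (x − 0)^2 tells us the largest block for λ = 0 has size 2.
Step 3 — with total size 4, 2 blocks, and largest block 2, the block sizes (in nonincreasing order) are [2, 2].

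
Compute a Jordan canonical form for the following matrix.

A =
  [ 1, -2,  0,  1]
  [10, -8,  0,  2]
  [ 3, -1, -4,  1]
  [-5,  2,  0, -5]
J_2(-4) ⊕ J_2(-4)

The characteristic polynomial is
  det(x·I − A) = x^4 + 16*x^3 + 96*x^2 + 256*x + 256 = (x + 4)^4

Eigenvalues and multiplicities (the geometric multiplicity of λ is n − rank(A − λI), which equals the number of Jordan blocks for λ):
  λ = -4: algebraic multiplicity = 4, geometric multiplicity = 2

Determining the block sizes for each eigenvalue:
  λ = -4: with am = 4 and gm = 2, the partition is not yet determined (e.g. several partitions of 4 into 2 parts exist). Let N = A − (-4)·I. Computing rank(N^1) = 2, rank(N^2) = 0; the number of blocks of size ≥ j is rank(N^{j−1}) − rank(N^j), giving [2, 2]. So we have 2 block(s) of size 2 → block sizes [2, 2]

Assembling the blocks gives a Jordan form
J =
  [-4,  1,  0,  0]
  [ 0, -4,  0,  0]
  [ 0,  0, -4,  1]
  [ 0,  0,  0, -4]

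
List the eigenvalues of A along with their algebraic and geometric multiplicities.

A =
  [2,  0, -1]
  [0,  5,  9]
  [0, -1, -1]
λ = 2: alg = 3, geom = 1

Step 1 — factor the characteristic polynomial to read off the algebraic multiplicities:
  χ_A(x) = (x - 2)^3

Step 2 — compute geometric multiplicities via the rank-nullity identity g(λ) = n − rank(A − λI):
  rank(A − (2)·I) = 2, so dim ker(A − (2)·I) = n − 2 = 1

Summary:
  λ = 2: algebraic multiplicity = 3, geometric multiplicity = 1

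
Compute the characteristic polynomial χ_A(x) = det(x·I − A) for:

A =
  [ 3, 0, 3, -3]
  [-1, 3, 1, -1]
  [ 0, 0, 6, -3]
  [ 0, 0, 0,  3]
x^4 - 15*x^3 + 81*x^2 - 189*x + 162

Expanding det(x·I − A) (e.g. by cofactor expansion or by noting that A is similar to its Jordan form J, which has the same characteristic polynomial as A) gives
  χ_A(x) = x^4 - 15*x^3 + 81*x^2 - 189*x + 162
which factors as (x - 6)*(x - 3)^3. The eigenvalues (with algebraic multiplicities) are λ = 3 with multiplicity 3, λ = 6 with multiplicity 1.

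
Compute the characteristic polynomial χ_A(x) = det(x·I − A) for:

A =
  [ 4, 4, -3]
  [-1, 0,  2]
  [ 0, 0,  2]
x^3 - 6*x^2 + 12*x - 8

Expanding det(x·I − A) (e.g. by cofactor expansion or by noting that A is similar to its Jordan form J, which has the same characteristic polynomial as A) gives
  χ_A(x) = x^3 - 6*x^2 + 12*x - 8
which factors as (x - 2)^3. The eigenvalues (with algebraic multiplicities) are λ = 2 with multiplicity 3.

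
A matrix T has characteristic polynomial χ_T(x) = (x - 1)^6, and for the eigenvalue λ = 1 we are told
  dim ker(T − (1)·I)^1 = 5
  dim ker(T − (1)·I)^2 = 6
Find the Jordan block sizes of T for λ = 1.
Block sizes for λ = 1: [2, 1, 1, 1, 1]

From the dimensions of kernels of powers, the number of Jordan blocks of size at least j is d_j − d_{j−1} where d_j = dim ker(N^j) (with d_0 = 0). Computing the differences gives [5, 1].
The number of blocks of size exactly k is (#blocks of size ≥ k) − (#blocks of size ≥ k + 1), so the partition is: 4 block(s) of size 1, 1 block(s) of size 2.
In nonincreasing order the block sizes are [2, 1, 1, 1, 1].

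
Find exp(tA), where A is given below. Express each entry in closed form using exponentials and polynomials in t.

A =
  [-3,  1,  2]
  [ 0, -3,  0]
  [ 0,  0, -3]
e^{tA} =
  [exp(-3*t), t*exp(-3*t), 2*t*exp(-3*t)]
  [0, exp(-3*t), 0]
  [0, 0, exp(-3*t)]

Strategy: write A = P · J · P⁻¹ where J is a Jordan canonical form, so e^{tA} = P · e^{tJ} · P⁻¹, and e^{tJ} can be computed block-by-block.

A has Jordan form
J =
  [-3,  1,  0]
  [ 0, -3,  0]
  [ 0,  0, -3]
(up to reordering of blocks).

Per-block formulas:
  For a 2×2 Jordan block J_2(-3): exp(t · J_2(-3)) = e^(-3t)·(I + t·N), where N is the 2×2 nilpotent shift.
  For a 1×1 block at λ = -3: exp(t · [-3]) = [e^(-3t)].

After assembling e^{tJ} and conjugating by P, we get:

e^{tA} =
  [exp(-3*t), t*exp(-3*t), 2*t*exp(-3*t)]
  [0, exp(-3*t), 0]
  [0, 0, exp(-3*t)]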